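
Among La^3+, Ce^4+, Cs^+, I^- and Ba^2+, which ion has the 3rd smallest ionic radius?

Each ion has 54 electrons. The ranking follows nuclear charge in reverse — greater Z gives a smaller radius. Ce^4+ (Z=58), La^3+ (Z=57), Ba^2+ (Z=56), Cs^+ (Z=55), I^- (Z=53).
So the order is Ce^4+ < La^3+ < Ba^2+ < Cs^+ < I^-; the 3rd-smallest ion is Ba^2+.

Ba^2+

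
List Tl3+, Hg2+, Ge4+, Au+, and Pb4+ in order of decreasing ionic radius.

Ge4+: 28 e⁻, Z=32, Pb4+: 78 e⁻, Z=82, Tl3+: 78 e⁻, Z=81, Hg2+: 78 e⁻, Z=80, Au+: 78 e⁻, Z=79. Ge4+ < Pb4+ (same group, period 4 vs 6); Pb4+ < Tl3+ (isoelectronic, higher Z=82 is smaller); Tl3+ < Hg2+ (isoelectronic, higher Z=81 is smaller); Hg2+ < Au+ (both 78 e⁻, Z=80>79).

Au+ > Hg2+ > Tl3+ > Pb4+ > Ge4+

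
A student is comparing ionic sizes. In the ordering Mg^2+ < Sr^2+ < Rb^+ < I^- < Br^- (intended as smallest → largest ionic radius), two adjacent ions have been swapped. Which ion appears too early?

I^-

Check each adjacent pair. I^- and Br^- are reversed: Br^- and I^- are in one column with the same charge; the lighter period-4 ion has one fewer shell and is smaller. No other neighbouring pair contradicts the periodic trends, so I^- is the ion listed too early.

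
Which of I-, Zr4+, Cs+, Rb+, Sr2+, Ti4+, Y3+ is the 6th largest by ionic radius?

First list Z and electron count for each: Ti4+ (Z=22, 18 e⁻), Zr4+ (Z=40, 36 e⁻), Y3+ (Z=39, 36 e⁻), Sr2+ (Z=38, 36 e⁻), Rb+ (Z=37, 36 e⁻), Cs+ (Z=55, 54 e⁻), I- (Z=53, 54 e⁻). Ti4+ < Zr4+ (same group, period 4 vs 5); Zr4+ < Y3+ (both 36 e⁻, Z=40>39); Y3+ < Sr2+ (both 36 e⁻, Z=39>38); Sr2+ < Rb+ (both 36 e⁻, Z=38>37); Rb+ < Cs+ (same group, period 5 vs 6); Cs+ < I- (isoelectronic, higher Z=55 is smaller).
Ordering: Ti4+ < Zr4+ < Y3+ < Sr2+ < Rb+ < Cs+ < I-. The 6th largest is Zr4+.

Zr4+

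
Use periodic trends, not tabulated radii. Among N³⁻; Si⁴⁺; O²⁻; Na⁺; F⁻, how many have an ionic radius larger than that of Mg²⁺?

4

Isoelectronic series (10 e⁻ each). Size is set by nuclear charge: more protons means a smaller ion. Si⁴⁺ (Z=14), Mg²⁺ (Z=12), Na⁺ (Z=11), F⁻ (Z=9), O²⁻ (Z=8), N³⁻ (Z=7).
Placing each against Mg²⁺: smaller — Si⁴⁺; larger — Na⁺, F⁻, O²⁻, N³⁻. Count: 4.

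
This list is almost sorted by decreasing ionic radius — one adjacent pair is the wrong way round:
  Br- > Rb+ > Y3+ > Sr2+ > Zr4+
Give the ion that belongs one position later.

Y3+

Scanning neighbour by neighbour, only Y3+/Sr2+ violates a trend: Y3+ and Sr2+ share 36 electrons; the higher nuclear charge on Y (Z=39) contracts it more, so Y3+ < Sr2+. That makes Y3+ the one sitting a position early relative to where it belongs.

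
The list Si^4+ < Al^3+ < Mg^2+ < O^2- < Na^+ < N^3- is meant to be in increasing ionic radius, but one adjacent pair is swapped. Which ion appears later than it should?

Scanning neighbour by neighbour, only O^2-/Na^+ violates a trend: they are isoelectronic (10 e⁻) and Na has more protons than O (11 vs 8), making Na^+ smaller. That makes Na^+ the one sitting a position late relative to where it belongs.

Na^+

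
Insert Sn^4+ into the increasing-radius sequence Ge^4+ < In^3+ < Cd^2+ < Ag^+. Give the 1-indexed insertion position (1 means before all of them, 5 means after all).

2

First list Z and electron count for each: Ge^4+ (Z=32, 28 e⁻), Sn^4+ (Z=50, 46 e⁻), In^3+ (Z=49, 46 e⁻), Cd^2+ (Z=48, 46 e⁻), Ag^+ (Z=47, 46 e⁻). Ge^4+ < Sn^4+ (same group, period 4 vs 5); Sn^4+ < In^3+ (both 46 e⁻, Z=50>49); In^3+ < Cd^2+ (isoelectronic, higher Z=49 is smaller); Cd^2+ < Ag^+ (isoelectronic, higher Z=48 is smaller).
With Sn^4+ included the full order is Ge^4+ < Sn^4+ < In^3+ < Cd^2+ < Ag^+, so it takes position 2.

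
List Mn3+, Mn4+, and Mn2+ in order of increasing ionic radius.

These are all Mn ions. Removing more electrons (higher positive charge) pulls the remaining electrons in closer, so Mn4+ is smallest and Mn2+ is largest.

Mn4+ < Mn3+ < Mn2+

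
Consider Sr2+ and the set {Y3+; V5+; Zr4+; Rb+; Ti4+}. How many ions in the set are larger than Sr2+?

Electron counts and nuclear charges: V5+ (Z=23, 18 e⁻), Ti4+ (Z=22, 18 e⁻), Zr4+ (Z=40, 36 e⁻), Y3+ (Z=39, 36 e⁻), Sr2+ (Z=38, 36 e⁻), Rb+ (Z=37, 36 e⁻). V5+ < Ti4+ (both 18 e⁻, Z=23>22); Ti4+ < Zr4+ (same group, period 4 vs 5); Zr4+ < Y3+ (both 36 e⁻, Z=40>39); Y3+ < Sr2+ (both 36 e⁻, Z=39>38); Sr2+ < Rb+ (both 36 e⁻, Z=38>37).
Placing each against Sr2+: smaller — V5+, Ti4+, Zr4+, Y3+; larger — Rb+. So 1 is larger.

1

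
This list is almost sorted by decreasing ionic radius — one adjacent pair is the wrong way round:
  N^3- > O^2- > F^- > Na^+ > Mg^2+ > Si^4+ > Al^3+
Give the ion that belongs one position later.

Scanning neighbour by neighbour, only Si^4+/Al^3+ violates a trend: Si^4+ and Al^3+ share 10 electrons; the higher nuclear charge on Si (Z=14) contracts it more, so Si^4+ < Al^3+. That makes Si^4+ the one sitting a position early relative to where it belongs.

Si^4+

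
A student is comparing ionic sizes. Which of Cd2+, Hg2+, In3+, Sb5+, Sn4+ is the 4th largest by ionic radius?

Sn4+

First list Z and electron count for each: Sb5+ has 46 e⁻ (Z=51), Sn4+ has 46 e⁻ (Z=50), In3+ has 46 e⁻ (Z=49), Cd2+ has 46 e⁻ (Z=48), Hg2+ has 78 e⁻ (Z=80). Sb5+ < Sn4+ (both 46 e⁻, Z=51>50); Sn4+ < In3+ (isoelectronic, higher Z=50 is smaller); In3+ < Cd2+ (both 46 e⁻, Z=49>48); Cd2+ < Hg2+ (same group, period 5 vs 6).
That gives Sb5+ < Sn4+ < In3+ < Cd2+ < Hg2+. From the largest end, number 4 is Sn4+.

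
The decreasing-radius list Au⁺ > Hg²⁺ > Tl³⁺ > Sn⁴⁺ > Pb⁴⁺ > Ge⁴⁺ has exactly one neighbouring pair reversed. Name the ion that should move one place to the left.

Pb⁴⁺

The pair Sn⁴⁺, Pb⁴⁺ is the wrong way round — Sn⁴⁺ and Pb⁴⁺ are in one column with the same charge; the lighter period-5 ion has one fewer shell and is smaller. All other adjacent pairs agree with periodic trends, so Pb⁴⁺ is the misplaced ion.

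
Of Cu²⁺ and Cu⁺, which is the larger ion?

For a single element, ionic radius drops as positive charge rises — Cu²⁺ < Cu⁺.

Cu⁺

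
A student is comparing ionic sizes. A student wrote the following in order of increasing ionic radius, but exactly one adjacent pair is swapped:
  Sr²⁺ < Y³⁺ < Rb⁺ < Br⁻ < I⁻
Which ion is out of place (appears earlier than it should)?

Sr²⁺

Scanning neighbour by neighbour, only Sr²⁺/Y³⁺ violates a trend: both have 36 electrons but Z(Y)=39 > Z(Sr)=38, so Y³⁺ should be the smaller of the two. That makes Sr²⁺ the one sitting a position early relative to where it belongs.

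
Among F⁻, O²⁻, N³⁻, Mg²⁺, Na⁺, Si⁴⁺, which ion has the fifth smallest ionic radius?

O²⁻

Isoelectronic series (10 e⁻ each). Size is set by nuclear charge: more protons means a smaller ion. Si⁴⁺ (Z=14), Mg²⁺ (Z=12), Na⁺ (Z=11), F⁻ (Z=9), O²⁻ (Z=8), N³⁻ (Z=7).
That gives Si⁴⁺ < Mg²⁺ < Na⁺ < F⁻ < O²⁻ < N³⁻. From the smallest end, number 5 is O²⁻.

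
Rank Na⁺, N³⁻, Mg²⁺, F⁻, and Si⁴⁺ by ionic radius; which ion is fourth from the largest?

Isoelectronic series (10 e⁻ each). Size is set by nuclear charge: more protons means a smaller ion. Si⁴⁺ (Z=14), Mg²⁺ (Z=12), Na⁺ (Z=11), F⁻ (Z=9), N³⁻ (Z=7).
Ordering: Si⁴⁺ < Mg²⁺ < Na⁺ < F⁻ < N³⁻. The fourth largest is Mg²⁺.

Mg²⁺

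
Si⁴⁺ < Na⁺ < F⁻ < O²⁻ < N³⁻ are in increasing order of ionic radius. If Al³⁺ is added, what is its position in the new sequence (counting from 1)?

These species are isoelectronic with 10 electrons. The only difference is the number of protons: Si⁴⁺ (Z=14), Al³⁺ (Z=13), Na⁺ (Z=11), F⁻ (Z=9), O²⁻ (Z=8), N³⁻ (Z=7). The strongest nuclear pull (Si⁴⁺) gives the smallest ion.
With Al³⁺ included the full order is Si⁴⁺ < Al³⁺ < Na⁺ < F⁻ < O²⁻ < N³⁻, so it takes position 2.

2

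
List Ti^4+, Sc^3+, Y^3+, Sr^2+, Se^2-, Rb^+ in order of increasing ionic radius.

Ti^4+ < Sc^3+ < Y^3+ < Sr^2+ < Rb^+ < Se^2-

Electron counts and nuclear charges: Ti^4+: 18 e⁻, Z=22, Sc^3+: 18 e⁻, Z=21, Y^3+: 36 e⁻, Z=39, Sr^2+: 36 e⁻, Z=38, Rb^+: 36 e⁻, Z=37, Se^2-: 36 e⁻, Z=34. Ti^4+ < Sc^3+ (isoelectronic, higher Z=22 is smaller); Sc^3+ < Y^3+ (same group, period 4 vs 5); Y^3+ < Sr^2+ (both 36 e⁻, Z=39>38); Sr^2+ < Rb^+ (isoelectronic, higher Z=38 is smaller); Rb^+ < Se^2- (isoelectronic, higher Z=37 is smaller).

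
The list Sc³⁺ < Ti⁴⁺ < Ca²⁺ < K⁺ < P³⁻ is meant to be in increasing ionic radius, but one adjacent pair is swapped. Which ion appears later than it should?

Scanning neighbour by neighbour, only Sc³⁺/Ti⁴⁺ violates a trend: Ti⁴⁺ and Sc³⁺ share 18 electrons; the higher nuclear charge on Ti (Z=22) contracts it more, so Ti⁴⁺ < Sc³⁺. That makes Ti⁴⁺ the one sitting a position late relative to where it belongs.

Ti⁴⁺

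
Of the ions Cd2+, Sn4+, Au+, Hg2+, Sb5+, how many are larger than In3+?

3

Electron counts and nuclear charges: Sb5+: 46 e⁻, Z=51, Sn4+: 46 e⁻, Z=50, In3+: 46 e⁻, Z=49, Cd2+: 46 e⁻, Z=48, Hg2+: 78 e⁻, Z=80, Au+: 78 e⁻, Z=79. Sb5+ < Sn4+ (both 46 e⁻, Z=51>50); Sn4+ < In3+ (both 46 e⁻, Z=50>49); In3+ < Cd2+ (isoelectronic, higher Z=49 is smaller); Cd2+ < Hg2+ (same group, period 5 vs 6); Hg2+ < Au+ (both 78 e⁻, Z=80>79).
Placing each against In3+: smaller — Sb5+, Sn4+; larger — Cd2+, Hg2+, Au+. That's 3.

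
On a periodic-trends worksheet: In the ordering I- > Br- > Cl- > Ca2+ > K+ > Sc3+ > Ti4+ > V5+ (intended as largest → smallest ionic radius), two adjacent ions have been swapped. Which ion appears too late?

Compare adjacent ions: Ca2+ and K+ share 18 electrons; the higher nuclear charge on Ca (Z=20) contracts it more, so Ca2+ < K+ — yet in this decreasing list Ca2+ sits before K+. Nothing else is reversed, so K+ should move one place to the left.

K+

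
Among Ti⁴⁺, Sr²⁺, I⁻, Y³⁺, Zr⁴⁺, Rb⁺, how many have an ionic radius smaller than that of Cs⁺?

5

First list Z and electron count for each: Ti⁴⁺ (Z=22, 18 e⁻), Zr⁴⁺ (Z=40, 36 e⁻), Y³⁺ (Z=39, 36 e⁻), Sr²⁺ (Z=38, 36 e⁻), Rb⁺ (Z=37, 36 e⁻), Cs⁺ (Z=55, 54 e⁻), I⁻ (Z=53, 54 e⁻). Ti⁴⁺ < Zr⁴⁺ (same group, 1 shell fewer); Zr⁴⁺ < Y³⁺ (isoelectronic, higher Z=40 is smaller); Y³⁺ < Sr²⁺ (both 36 e⁻, Z=39>38); Sr²⁺ < Rb⁺ (isoelectronic, higher Z=38 is smaller); Rb⁺ < Cs⁺ (same group, 1 shell fewer); Cs⁺ < I⁻ (both 54 e⁻, Z=55>53).
Relative to Cs⁺, the ions that are smaller are Ti⁴⁺, Zr⁴⁺, Y³⁺, Sr²⁺, Rb⁺. Count: 5.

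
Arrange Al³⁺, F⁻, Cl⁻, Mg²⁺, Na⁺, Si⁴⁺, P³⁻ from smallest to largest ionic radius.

Si⁴⁺ < Al³⁺ < Mg²⁺ < Na⁺ < F⁻ < Cl⁻ < P³⁻

Si⁴⁺ (Z=14, 10 e⁻), Al³⁺ (Z=13, 10 e⁻), Mg²⁺ (Z=12, 10 e⁻), Na⁺ (Z=11, 10 e⁻), F⁻ (Z=9, 10 e⁻), Cl⁻ (Z=17, 18 e⁻), P³⁻ (Z=15, 18 e⁻). Si⁴⁺ < Al³⁺ (isoelectronic, higher Z=14 is smaller); Al³⁺ < Mg²⁺ (isoelectronic, higher Z=13 is smaller); Mg²⁺ < Na⁺ (both 10 e⁻, Z=12>11); Na⁺ < F⁻ (both 10 e⁻, Z=11>9); F⁻ < Cl⁻ (same group, 1 shell fewer); Cl⁻ < P³⁻ (isoelectronic, higher Z=17 is smaller).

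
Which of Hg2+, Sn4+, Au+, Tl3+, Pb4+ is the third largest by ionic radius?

Sn4+: 46 e⁻, Z=50, Pb4+: 78 e⁻, Z=82, Tl3+: 78 e⁻, Z=81, Hg2+: 78 e⁻, Z=80, Au+: 78 e⁻, Z=79. Sn4+ < Pb4+ (same group, period 5 vs 6); Pb4+ < Tl3+ (both 78 e⁻, Z=82>81); Tl3+ < Hg2+ (both 78 e⁻, Z=81>80); Hg2+ < Au+ (both 78 e⁻, Z=80>79).
Full ascending order: Sn4+ < Pb4+ < Tl3+ < Hg2+ < Au+. Counting from the largest, position 3 is Tl3+.

Tl3+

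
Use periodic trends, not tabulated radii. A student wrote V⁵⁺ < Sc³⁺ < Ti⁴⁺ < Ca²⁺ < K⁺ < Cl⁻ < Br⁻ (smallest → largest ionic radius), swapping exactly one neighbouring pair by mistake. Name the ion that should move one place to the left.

Compare adjacent ions: both have 18 electrons but Z(Ti)=22 > Z(Sc)=21, so Ti⁴⁺ should be the smaller of the two — yet in this increasing list Sc³⁺ sits before Ti⁴⁺. Nothing else is reversed, so Ti⁴⁺ should move one place to the left.

Ti⁴⁺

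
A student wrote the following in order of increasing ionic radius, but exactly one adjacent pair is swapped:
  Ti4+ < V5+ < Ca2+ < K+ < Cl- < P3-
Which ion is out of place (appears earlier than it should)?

Check each adjacent pair. Ti4+ and V5+ are reversed: both have 18 electrons but Z(V)=23 > Z(Ti)=22, so V5+ should be the smaller of the two. No other neighbouring pair contradicts the periodic trends, so Ti4+ is the ion listed too early.

Ti4+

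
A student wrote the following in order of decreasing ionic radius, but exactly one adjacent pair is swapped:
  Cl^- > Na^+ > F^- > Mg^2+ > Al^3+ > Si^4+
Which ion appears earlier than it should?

The pair Na^+, F^- is the wrong way round — both have 10 electrons but Z(Na)=11 > Z(F)=9, so Na^+ should be the smaller of the two. All other adjacent pairs agree with periodic trends, so Na^+ is the misplaced ion.

Na^+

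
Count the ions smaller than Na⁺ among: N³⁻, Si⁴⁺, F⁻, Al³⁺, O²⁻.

2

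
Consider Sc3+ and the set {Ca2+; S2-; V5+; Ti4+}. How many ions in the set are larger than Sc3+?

2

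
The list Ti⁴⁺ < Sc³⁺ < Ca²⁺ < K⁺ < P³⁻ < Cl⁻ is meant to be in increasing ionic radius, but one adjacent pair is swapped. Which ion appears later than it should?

Cl⁻

Compare adjacent ions: they are isoelectronic (18 e⁻) and Cl has more protons than P (17 vs 15), making Cl⁻ smaller — yet in this increasing list P³⁻ sits before Cl⁻. Nothing else is reversed, so Cl⁻ should move one place to the left.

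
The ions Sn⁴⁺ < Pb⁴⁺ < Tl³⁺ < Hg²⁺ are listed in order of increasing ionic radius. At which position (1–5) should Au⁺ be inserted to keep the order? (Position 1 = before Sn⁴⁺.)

Sn⁴⁺: 46 e⁻, Z=50, Pb⁴⁺: 78 e⁻, Z=82, Tl³⁺: 78 e⁻, Z=81, Hg²⁺: 78 e⁻, Z=80, Au⁺: 78 e⁻, Z=79. Sn⁴⁺ < Pb⁴⁺ (same group, period 5 vs 6); Pb⁴⁺ < Tl³⁺ (both 78 e⁻, Z=82>81); Tl³⁺ < Hg²⁺ (both 78 e⁻, Z=81>80); Hg²⁺ < Au⁺ (both 78 e⁻, Z=80>79).
Putting Au⁺ in gives Sn⁴⁺ < Pb⁴⁺ < Tl³⁺ < Hg²⁺ < Au⁺; it lands at slot 5.

5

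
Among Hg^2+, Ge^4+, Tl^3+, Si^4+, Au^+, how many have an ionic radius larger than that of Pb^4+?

3

Electron counts and nuclear charges: Si^4+ has 10 e⁻ (Z=14), Ge^4+ has 28 e⁻ (Z=32), Pb^4+ has 78 e⁻ (Z=82), Tl^3+ has 78 e⁻ (Z=81), Hg^2+ has 78 e⁻ (Z=80), Au^+ has 78 e⁻ (Z=79). Si^4+ < Ge^4+ (same group, period 3 vs 4); Ge^4+ < Pb^4+ (same group, 2 shells fewer); Pb^4+ < Tl^3+ (both 78 e⁻, Z=82>81); Tl^3+ < Hg^2+ (isoelectronic, higher Z=81 is smaller); Hg^2+ < Au^+ (both 78 e⁻, Z=80>79).
Ordering all of them (including Pb^4+) by radius gives Si^4+ < Ge^4+ < Pb^4+ < Tl^3+ < Hg^2+ < Au^+. So 3 are larger.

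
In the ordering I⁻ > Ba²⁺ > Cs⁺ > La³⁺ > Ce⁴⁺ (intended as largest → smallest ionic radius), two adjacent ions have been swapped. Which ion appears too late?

Cs⁺

Check each adjacent pair. Ba²⁺ and Cs⁺ are reversed: they are isoelectronic (54 e⁻) and Ba has more protons than Cs (56 vs 55), making Ba²⁺ smaller. No other neighbouring pair contradicts the periodic trends, so Cs⁺ is the ion listed too late.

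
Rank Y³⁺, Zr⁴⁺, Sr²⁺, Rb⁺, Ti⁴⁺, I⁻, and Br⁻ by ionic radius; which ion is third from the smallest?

Work out protons and electrons: Ti⁴⁺ has 18 e⁻ (Z=22), Zr⁴⁺ has 36 e⁻ (Z=40), Y³⁺ has 36 e⁻ (Z=39), Sr²⁺ has 36 e⁻ (Z=38), Rb⁺ has 36 e⁻ (Z=37), Br⁻ has 36 e⁻ (Z=35), I⁻ has 54 e⁻ (Z=53). Ti⁴⁺ < Zr⁴⁺ (same group, period 4 vs 5); Zr⁴⁺ < Y³⁺ (isoelectronic, higher Z=40 is smaller); Y³⁺ < Sr²⁺ (both 36 e⁻, Z=39>38); Sr²⁺ < Rb⁺ (both 36 e⁻, Z=38>37); Rb⁺ < Br⁻ (both 36 e⁻, Z=37>35); Br⁻ < I⁻ (same group, period 4 vs 5).
That gives Ti⁴⁺ < Zr⁴⁺ < Y³⁺ < Sr²⁺ < Rb⁺ < Br⁻ < I⁻. From the smallest end, number 3 is Y³⁺.

Y³⁺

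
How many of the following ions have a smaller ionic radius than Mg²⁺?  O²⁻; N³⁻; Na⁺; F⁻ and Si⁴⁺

All of these have 10 electrons (isoelectronic). With the same electron cloud, the ion with the most protons pulls it in tightest. Nuclear charges: Si⁴⁺ (Z=14), Mg²⁺ (Z=12), Na⁺ (Z=11), F⁻ (Z=9), O²⁻ (Z=8), N³⁻ (Z=7). Highest Z is smallest.
Ordering all of them (including Mg²⁺) by radius gives Si⁴⁺ < Mg²⁺ < Na⁺ < F⁻ < O²⁻ < N³⁻. So 1 is smaller.

1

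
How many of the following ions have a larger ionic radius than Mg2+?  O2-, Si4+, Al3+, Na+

These species are isoelectronic with 10 electrons. The only difference is the number of protons: Si4+ (Z=14), Al3+ (Z=13), Mg2+ (Z=12), Na+ (Z=11), O2- (Z=8). The strongest nuclear pull (Si4+) gives the smallest ion.
Overall: Si4+ < Al3+ < Mg2+ < Na+ < O2-. Mg2+ has 2 below it and 2 above. That's 2.

2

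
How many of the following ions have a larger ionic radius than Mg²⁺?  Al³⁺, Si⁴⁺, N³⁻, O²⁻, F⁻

All of these have 10 electrons (isoelectronic). With the same electron cloud, the ion with the most protons pulls it in tightest. Nuclear charges: Si⁴⁺ (Z=14), Al³⁺ (Z=13), Mg²⁺ (Z=12), F⁻ (Z=9), O²⁻ (Z=8), N³⁻ (Z=7). Highest Z is smallest.
Placing each against Mg²⁺: smaller — Si⁴⁺, Al³⁺; larger — F⁻, O²⁻, N³⁻. Count: 3.

3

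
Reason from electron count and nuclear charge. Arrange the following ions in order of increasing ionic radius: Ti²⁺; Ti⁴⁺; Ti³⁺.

Ti⁴⁺ < Ti³⁺ < Ti²⁺

For a single element, ionic radius drops as positive charge rises — Ti⁴⁺ < Ti²⁺.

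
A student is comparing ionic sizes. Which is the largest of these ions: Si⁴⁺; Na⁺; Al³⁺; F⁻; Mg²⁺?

F⁻

Isoelectronic series (10 e⁻ each). Size is set by nuclear charge: more protons means a smaller ion. Si⁴⁺ (Z=14), Al³⁺ (Z=13), Mg²⁺ (Z=12), Na⁺ (Z=11), F⁻ (Z=9).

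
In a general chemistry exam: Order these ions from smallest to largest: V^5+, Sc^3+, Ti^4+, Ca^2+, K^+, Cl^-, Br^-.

Tabulating Z and e⁻: V^5+: 18 e⁻, Z=23, Ti^4+: 18 e⁻, Z=22, Sc^3+: 18 e⁻, Z=21, Ca^2+: 18 e⁻, Z=20, K^+: 18 e⁻, Z=19, Cl^-: 18 e⁻, Z=17, Br^-: 36 e⁻, Z=35. V^5+ < Ti^4+ (both 18 e⁻, Z=23>22); Ti^4+ < Sc^3+ (isoelectronic, higher Z=22 is smaller); Sc^3+ < Ca^2+ (both 18 e⁻, Z=21>20); Ca^2+ < K^+ (both 18 e⁻, Z=20>19); K^+ < Cl^- (both 18 e⁻, Z=19>17); Cl^- < Br^- (same group, 1 shell fewer).

V^5+ < Ti^4+ < Sc^3+ < Ca^2+ < K^+ < Cl^- < Br^-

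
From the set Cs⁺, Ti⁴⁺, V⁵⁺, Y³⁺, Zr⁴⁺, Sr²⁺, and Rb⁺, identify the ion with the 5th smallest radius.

Work out protons and electrons: V⁵⁺: 18 e⁻, Z=23, Ti⁴⁺: 18 e⁻, Z=22, Zr⁴⁺: 36 e⁻, Z=40, Y³⁺: 36 e⁻, Z=39, Sr²⁺: 36 e⁻, Z=38, Rb⁺: 36 e⁻, Z=37, Cs⁺: 54 e⁻, Z=55. V⁵⁺ < Ti⁴⁺ (both 18 e⁻, Z=23>22); Ti⁴⁺ < Zr⁴⁺ (same group, 1 shell fewer); Zr⁴⁺ < Y³⁺ (both 36 e⁻, Z=40>39); Y³⁺ < Sr²⁺ (both 36 e⁻, Z=39>38); Sr²⁺ < Rb⁺ (both 36 e⁻, Z=38>37); Rb⁺ < Cs⁺ (same group, period 5 vs 6).
Full ascending order: V⁵⁺ < Ti⁴⁺ < Zr⁴⁺ < Y³⁺ < Sr²⁺ < Rb⁺ < Cs⁺. Counting from the smallest, position 5 is Sr²⁺.

Sr²⁺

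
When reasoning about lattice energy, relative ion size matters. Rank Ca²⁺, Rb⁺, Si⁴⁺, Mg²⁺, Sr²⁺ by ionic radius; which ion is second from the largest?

Tabulating Z and e⁻: Si⁴⁺ has 10 e⁻ (Z=14), Mg²⁺ has 10 e⁻ (Z=12), Ca²⁺ has 18 e⁻ (Z=20), Sr²⁺ has 36 e⁻ (Z=38), Rb⁺ has 36 e⁻ (Z=37). Si⁴⁺ < Mg²⁺ (isoelectronic, higher Z=14 is smaller); Mg²⁺ < Ca²⁺ (same group, 1 shell fewer); Ca²⁺ < Sr²⁺ (same group, period 4 vs 5); Sr²⁺ < Rb⁺ (isoelectronic, higher Z=38 is smaller).
So the order is Si⁴⁺ < Mg²⁺ < Ca²⁺ < Sr²⁺ < Rb⁺; the 2nd-largest ion is Sr²⁺.

Sr²⁺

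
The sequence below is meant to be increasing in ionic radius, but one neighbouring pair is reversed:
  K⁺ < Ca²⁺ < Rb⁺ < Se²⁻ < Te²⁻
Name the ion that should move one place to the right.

K⁺

Compare adjacent ions: both have 18 electrons but Z(Ca)=20 > Z(K)=19, so Ca²⁺ should be the smaller of the two — yet in this increasing list K⁺ sits before Ca²⁺. Nothing else is reversed, so K⁺ should move one place to the right.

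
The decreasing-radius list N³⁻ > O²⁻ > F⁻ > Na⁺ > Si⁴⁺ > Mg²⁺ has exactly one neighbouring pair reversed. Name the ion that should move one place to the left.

Compare adjacent ions: both have 10 electrons but Z(Si)=14 > Z(Mg)=12, so Si⁴⁺ should be the smaller of the two — yet in this decreasing list Si⁴⁺ sits before Mg²⁺. Nothing else is reversed, so Mg²⁺ should move one place to the left.

Mg²⁺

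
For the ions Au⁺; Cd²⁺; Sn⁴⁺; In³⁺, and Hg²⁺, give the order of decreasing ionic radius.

Au⁺ > Hg²⁺ > Cd²⁺ > In³⁺ > Sn⁴⁺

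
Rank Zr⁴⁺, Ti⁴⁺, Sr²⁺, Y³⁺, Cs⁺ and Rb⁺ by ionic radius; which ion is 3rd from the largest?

Sr²⁺

Electron counts and nuclear charges: Ti⁴⁺ (Z=22, 18 e⁻), Zr⁴⁺ (Z=40, 36 e⁻), Y³⁺ (Z=39, 36 e⁻), Sr²⁺ (Z=38, 36 e⁻), Rb⁺ (Z=37, 36 e⁻), Cs⁺ (Z=55, 54 e⁻). Ti⁴⁺ < Zr⁴⁺ (same group, period 4 vs 5); Zr⁴⁺ < Y³⁺ (both 36 e⁻, Z=40>39); Y³⁺ < Sr²⁺ (both 36 e⁻, Z=39>38); Sr²⁺ < Rb⁺ (isoelectronic, higher Z=38 is smaller); Rb⁺ < Cs⁺ (same group, period 5 vs 6).
So the order is Ti⁴⁺ < Zr⁴⁺ < Y³⁺ < Sr²⁺ < Rb⁺ < Cs⁺; the 3rd-largest ion is Sr²⁺.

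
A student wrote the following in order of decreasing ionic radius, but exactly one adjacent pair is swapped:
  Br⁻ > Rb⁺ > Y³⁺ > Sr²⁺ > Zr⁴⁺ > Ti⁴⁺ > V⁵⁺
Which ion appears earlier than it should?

Y³⁺

Check each adjacent pair. Y³⁺ and Sr²⁺ are reversed: Y³⁺ and Sr²⁺ share 36 electrons; the higher nuclear charge on Y (Z=39) contracts it more, so Y³⁺ < Sr²⁺. No other neighbouring pair contradicts the periodic trends, so Y³⁺ is the ion listed too early.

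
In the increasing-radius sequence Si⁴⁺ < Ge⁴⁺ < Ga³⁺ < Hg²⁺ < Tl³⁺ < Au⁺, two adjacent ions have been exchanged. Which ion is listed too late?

Scanning neighbour by neighbour, only Hg²⁺/Tl³⁺ violates a trend: both have 78 electrons but Z(Tl)=81 > Z(Hg)=80, so Tl³⁺ should be the smaller of the two. That makes Tl³⁺ the one sitting a position late relative to where it belongs.

Tl³⁺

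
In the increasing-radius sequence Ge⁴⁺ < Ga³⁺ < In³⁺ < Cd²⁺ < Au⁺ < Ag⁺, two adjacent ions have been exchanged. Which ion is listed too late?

Scanning neighbour by neighbour, only Au⁺/Ag⁺ violates a trend: both in group 11 with the same charge; Ag⁺ (period 5) has the smaller radius. That makes Ag⁺ the one sitting a position late relative to where it belongs.

Ag⁺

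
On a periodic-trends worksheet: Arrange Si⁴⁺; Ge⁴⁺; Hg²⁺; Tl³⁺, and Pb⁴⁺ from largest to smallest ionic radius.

Si⁴⁺: 10 e⁻, Z=14, Ge⁴⁺: 28 e⁻, Z=32, Pb⁴⁺: 78 e⁻, Z=82, Tl³⁺: 78 e⁻, Z=81, Hg²⁺: 78 e⁻, Z=80. Si⁴⁺ < Ge⁴⁺ (same group, period 3 vs 4); Ge⁴⁺ < Pb⁴⁺ (same group, period 4 vs 6); Pb⁴⁺ < Tl³⁺ (isoelectronic, higher Z=82 is smaller); Tl³⁺ < Hg²⁺ (both 78 e⁻, Z=81>80).

Hg²⁺ > Tl³⁺ > Pb⁴⁺ > Ge⁴⁺ > Si⁴⁺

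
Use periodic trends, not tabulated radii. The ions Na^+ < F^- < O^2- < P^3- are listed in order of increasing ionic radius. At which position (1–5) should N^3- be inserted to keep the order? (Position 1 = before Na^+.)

Work out protons and electrons: Na^+ (Z=11, 10 e⁻), F^- (Z=9, 10 e⁻), O^2- (Z=8, 10 e⁻), N^3- (Z=7, 10 e⁻), P^3- (Z=15, 18 e⁻). Na^+ < F^- (isoelectronic, higher Z=11 is smaller); F^- < O^2- (both 10 e⁻, Z=9>8); O^2- < N^3- (isoelectronic, higher Z=8 is smaller); N^3- < P^3- (same group, period 2 vs 3).
The complete sequence is Na^+ < F^- < O^2- < N^3- < P^3-. N^3- sits at position 4.

4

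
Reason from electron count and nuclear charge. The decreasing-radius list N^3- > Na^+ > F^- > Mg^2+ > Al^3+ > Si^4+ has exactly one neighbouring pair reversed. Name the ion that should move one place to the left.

F^-

The pair Na^+, F^- is the wrong way round — they are isoelectronic (10 e⁻) and Na has more protons than F (11 vs 9), making Na^+ smaller. All other adjacent pairs agree with periodic trends, so F^- is the misplaced ion.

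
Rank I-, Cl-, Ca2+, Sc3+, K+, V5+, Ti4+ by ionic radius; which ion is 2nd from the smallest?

Electron counts and nuclear charges: V5+ has 18 e⁻ (Z=23), Ti4+ has 18 e⁻ (Z=22), Sc3+ has 18 e⁻ (Z=21), Ca2+ has 18 e⁻ (Z=20), K+ has 18 e⁻ (Z=19), Cl- has 18 e⁻ (Z=17), I- has 54 e⁻ (Z=53). V5+ < Ti4+ (both 18 e⁻, Z=23>22); Ti4+ < Sc3+ (both 18 e⁻, Z=22>21); Sc3+ < Ca2+ (both 18 e⁻, Z=21>20); Ca2+ < K+ (isoelectronic, higher Z=20 is smaller); K+ < Cl- (isoelectronic, higher Z=19 is smaller); Cl- < I- (same group, period 3 vs 5).
Ordering: V5+ < Ti4+ < Sc3+ < Ca2+ < K+ < Cl- < I-. The 2nd smallest is Ti4+.

Ti4+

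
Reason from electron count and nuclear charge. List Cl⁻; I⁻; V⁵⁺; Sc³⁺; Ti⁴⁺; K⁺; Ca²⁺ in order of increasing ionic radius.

V⁵⁺ < Ti⁴⁺ < Sc³⁺ < Ca²⁺ < K⁺ < Cl⁻ < I⁻

First list Z and electron count for each: V⁵⁺ has 18 e⁻ (Z=23), Ti⁴⁺ has 18 e⁻ (Z=22), Sc³⁺ has 18 e⁻ (Z=21), Ca²⁺ has 18 e⁻ (Z=20), K⁺ has 18 e⁻ (Z=19), Cl⁻ has 18 e⁻ (Z=17), I⁻ has 54 e⁻ (Z=53). V⁵⁺ < Ti⁴⁺ (isoelectronic, higher Z=23 is smaller); Ti⁴⁺ < Sc³⁺ (both 18 e⁻, Z=22>21); Sc³⁺ < Ca²⁺ (isoelectronic, higher Z=21 is smaller); Ca²⁺ < K⁺ (both 18 e⁻, Z=20>19); K⁺ < Cl⁻ (both 18 e⁻, Z=19>17); Cl⁻ < I⁻ (same group, 2 shells fewer).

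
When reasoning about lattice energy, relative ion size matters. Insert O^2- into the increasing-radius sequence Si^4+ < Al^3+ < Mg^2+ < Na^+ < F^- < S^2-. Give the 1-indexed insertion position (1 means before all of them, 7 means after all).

6

First list Z and electron count for each: Si^4+ has 10 e⁻ (Z=14), Al^3+ has 10 e⁻ (Z=13), Mg^2+ has 10 e⁻ (Z=12), Na^+ has 10 e⁻ (Z=11), F^- has 10 e⁻ (Z=9), O^2- has 10 e⁻ (Z=8), S^2- has 18 e⁻ (Z=16). Si^4+ < Al^3+ (both 10 e⁻, Z=14>13); Al^3+ < Mg^2+ (both 10 e⁻, Z=13>12); Mg^2+ < Na^+ (isoelectronic, higher Z=12 is smaller); Na^+ < F^- (both 10 e⁻, Z=11>9); F^- < O^2- (isoelectronic, higher Z=9 is smaller); O^2- < S^2- (same group, period 2 vs 3).
With O^2- included the full order is Si^4+ < Al^3+ < Mg^2+ < Na^+ < F^- < O^2- < S^2-, so it takes position 6.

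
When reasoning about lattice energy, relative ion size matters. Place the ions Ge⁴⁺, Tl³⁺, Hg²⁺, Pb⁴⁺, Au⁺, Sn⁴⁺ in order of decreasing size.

Au⁺ > Hg²⁺ > Tl³⁺ > Pb⁴⁺ > Sn⁴⁺ > Ge⁴⁺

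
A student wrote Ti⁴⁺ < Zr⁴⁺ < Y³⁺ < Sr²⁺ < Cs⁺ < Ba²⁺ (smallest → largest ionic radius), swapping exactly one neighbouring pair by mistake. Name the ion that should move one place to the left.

Ba²⁺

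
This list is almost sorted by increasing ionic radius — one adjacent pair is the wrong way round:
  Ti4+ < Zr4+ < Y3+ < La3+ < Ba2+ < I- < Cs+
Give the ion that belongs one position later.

I-

Check each adjacent pair. I- and Cs+ are reversed: Cs+ and I- share 54 electrons; the higher nuclear charge on Cs (Z=55) contracts it more, so Cs+ < I-. No other neighbouring pair contradicts the periodic trends, so I- is the ion listed too early.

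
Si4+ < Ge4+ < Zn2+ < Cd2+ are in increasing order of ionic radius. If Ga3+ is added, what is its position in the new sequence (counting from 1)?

3

Electron counts and nuclear charges: Si4+: 10 e⁻, Z=14, Ge4+: 28 e⁻, Z=32, Ga3+: 28 e⁻, Z=31, Zn2+: 28 e⁻, Z=30, Cd2+: 46 e⁻, Z=48. Si4+ < Ge4+ (same group, 1 shell fewer); Ge4+ < Ga3+ (both 28 e⁻, Z=32>31); Ga3+ < Zn2+ (both 28 e⁻, Z=31>30); Zn2+ < Cd2+ (same group, period 4 vs 5).
The complete sequence is Si4+ < Ge4+ < Ga3+ < Zn2+ < Cd2+. Ga3+ sits at position 3.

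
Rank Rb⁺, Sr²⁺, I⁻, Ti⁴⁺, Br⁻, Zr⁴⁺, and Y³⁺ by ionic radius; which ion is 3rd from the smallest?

Work out protons and electrons: Ti⁴⁺ (Z=22, 18 e⁻), Zr⁴⁺ (Z=40, 36 e⁻), Y³⁺ (Z=39, 36 e⁻), Sr²⁺ (Z=38, 36 e⁻), Rb⁺ (Z=37, 36 e⁻), Br⁻ (Z=35, 36 e⁻), I⁻ (Z=53, 54 e⁻). Ti⁴⁺ < Zr⁴⁺ (same group, 1 shell fewer); Zr⁴⁺ < Y³⁺ (both 36 e⁻, Z=40>39); Y³⁺ < Sr²⁺ (isoelectronic, higher Z=39 is smaller); Sr²⁺ < Rb⁺ (isoelectronic, higher Z=38 is smaller); Rb⁺ < Br⁻ (isoelectronic, higher Z=37 is smaller); Br⁻ < I⁻ (same group, 1 shell fewer).
So the order is Ti⁴⁺ < Zr⁴⁺ < Y³⁺ < Sr²⁺ < Rb⁺ < Br⁻ < I⁻; the 3rd-smallest ion is Y³⁺.

Y³⁺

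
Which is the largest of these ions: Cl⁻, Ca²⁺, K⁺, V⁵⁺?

Cl⁻

These species are isoelectronic with 18 electrons. The only difference is the number of protons: V⁵⁺ (Z=23), Ca²⁺ (Z=20), K⁺ (Z=19), Cl⁻ (Z=17). The strongest nuclear pull (V⁵⁺) gives the smallest ion.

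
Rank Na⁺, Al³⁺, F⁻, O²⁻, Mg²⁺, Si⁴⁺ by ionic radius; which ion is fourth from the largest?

Isoelectronic series (10 e⁻ each). Size is set by nuclear charge: more protons means a smaller ion. Si⁴⁺ (Z=14), Al³⁺ (Z=13), Mg²⁺ (Z=12), Na⁺ (Z=11), F⁻ (Z=9), O²⁻ (Z=8).
So the order is Si⁴⁺ < Al³⁺ < Mg²⁺ < Na⁺ < F⁻ < O²⁻; the 4th-largest ion is Mg²⁺.

Mg²⁺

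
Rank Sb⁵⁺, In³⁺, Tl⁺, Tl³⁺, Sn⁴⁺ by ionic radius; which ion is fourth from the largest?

Sb⁵⁺: 46 e⁻, Z=51, Sn⁴⁺: 46 e⁻, Z=50, In³⁺: 46 e⁻, Z=49, Tl³⁺: 78 e⁻, Z=81, Tl⁺: 80 e⁻, Z=81. Sb⁵⁺ < Sn⁴⁺ (both 46 e⁻, Z=51>50); Sn⁴⁺ < In³⁺ (isoelectronic, higher Z=50 is smaller); In³⁺ < Tl³⁺ (same group, 1 shell fewer); Tl³⁺ < Tl⁺ (higher charge on the same element).
Ordering: Sb⁵⁺ < Sn⁴⁺ < In³⁺ < Tl³⁺ < Tl⁺. The fourth largest is Sn⁴⁺.

Sn⁴⁺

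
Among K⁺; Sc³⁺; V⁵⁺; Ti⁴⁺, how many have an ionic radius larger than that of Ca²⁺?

1

These species are isoelectronic with 18 electrons. The only difference is the number of protons: V⁵⁺ (Z=23), Ti⁴⁺ (Z=22), Sc³⁺ (Z=21), Ca²⁺ (Z=20), K⁺ (Z=19). The strongest nuclear pull (V⁵⁺) gives the smallest ion.
Relative to Ca²⁺, the ions that are larger are K⁺. That's 1.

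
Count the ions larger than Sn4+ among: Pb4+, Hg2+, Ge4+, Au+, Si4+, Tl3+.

Work out protons and electrons: Si4+ has 10 e⁻ (Z=14), Ge4+ has 28 e⁻ (Z=32), Sn4+ has 46 e⁻ (Z=50), Pb4+ has 78 e⁻ (Z=82), Tl3+ has 78 e⁻ (Z=81), Hg2+ has 78 e⁻ (Z=80), Au+ has 78 e⁻ (Z=79). Si4+ < Ge4+ (same group, 1 shell fewer); Ge4+ < Sn4+ (same group, period 4 vs 5); Sn4+ < Pb4+ (same group, 1 shell fewer); Pb4+ < Tl3+ (both 78 e⁻, Z=82>81); Tl3+ < Hg2+ (isoelectronic, higher Z=81 is smaller); Hg2+ < Au+ (both 78 e⁻, Z=80>79).
Relative to Sn4+, the ions that are larger are Pb4+, Tl3+, Hg2+, Au+. Count: 4.

4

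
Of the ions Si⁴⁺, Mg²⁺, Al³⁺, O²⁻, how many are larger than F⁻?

1

Each ion has 10 electrons. The ranking follows nuclear charge in reverse — greater Z gives a smaller radius. Si⁴⁺ (Z=14), Al³⁺ (Z=13), Mg²⁺ (Z=12), F⁻ (Z=9), O²⁻ (Z=8).
Ordering all of them (including F⁻) by radius gives Si⁴⁺ < Al³⁺ < Mg²⁺ < F⁻ < O²⁻. So 1 is larger.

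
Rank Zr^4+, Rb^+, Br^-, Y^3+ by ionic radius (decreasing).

Br^- > Rb^+ > Y^3+ > Zr^4+

Isoelectronic series (36 e⁻ each). Size is set by nuclear charge: more protons means a smaller ion. Zr^4+ (Z=40), Y^3+ (Z=39), Rb^+ (Z=37), Br^- (Z=35).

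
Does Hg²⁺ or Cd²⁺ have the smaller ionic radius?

Cd²⁺

Same group, same charge. Going down the group adds an extra shell of electrons, so the ion gets larger: Cd²⁺ is highest in the group and smallest.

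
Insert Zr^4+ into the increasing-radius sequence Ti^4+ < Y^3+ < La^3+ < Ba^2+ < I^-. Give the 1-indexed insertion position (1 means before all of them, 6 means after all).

2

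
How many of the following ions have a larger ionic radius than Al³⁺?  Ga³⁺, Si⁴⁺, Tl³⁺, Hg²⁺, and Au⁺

4

First list Z and electron count for each: Si⁴⁺ has 10 e⁻ (Z=14), Al³⁺ has 10 e⁻ (Z=13), Ga³⁺ has 28 e⁻ (Z=31), Tl³⁺ has 78 e⁻ (Z=81), Hg²⁺ has 78 e⁻ (Z=80), Au⁺ has 78 e⁻ (Z=79). Si⁴⁺ < Al³⁺ (both 10 e⁻, Z=14>13); Al³⁺ < Ga³⁺ (same group, period 3 vs 4); Ga³⁺ < Tl³⁺ (same group, 2 shells fewer); Tl³⁺ < Hg²⁺ (both 78 e⁻, Z=81>80); Hg²⁺ < Au⁺ (both 78 e⁻, Z=80>79).
Ordering all of them (including Al³⁺) by radius gives Si⁴⁺ < Al³⁺ < Ga³⁺ < Tl³⁺ < Hg²⁺ < Au⁺. That's 4.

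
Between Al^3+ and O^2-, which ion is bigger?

All of these have 10 electrons (isoelectronic). With the same electron cloud, the ion with the most protons pulls it in tightest. Nuclear charges: Al^3+ (Z=13), O^2- (Z=8). Highest Z is smallest.

O^2-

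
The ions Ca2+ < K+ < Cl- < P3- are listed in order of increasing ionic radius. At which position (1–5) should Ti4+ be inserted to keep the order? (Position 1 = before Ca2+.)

Each ion has 18 electrons. The ranking follows nuclear charge in reverse — greater Z gives a smaller radius. Ti4+ (Z=22), Ca2+ (Z=20), K+ (Z=19), Cl- (Z=17), P3- (Z=15).
With Ti4+ included the full order is Ti4+ < Ca2+ < K+ < Cl- < P3-, so it takes position 1.

1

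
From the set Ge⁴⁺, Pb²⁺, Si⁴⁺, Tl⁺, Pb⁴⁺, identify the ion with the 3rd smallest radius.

Tabulating Z and e⁻: Si⁴⁺ has 10 e⁻ (Z=14), Ge⁴⁺ has 28 e⁻ (Z=32), Pb⁴⁺ has 78 e⁻ (Z=82), Pb²⁺ has 80 e⁻ (Z=82), Tl⁺ has 80 e⁻ (Z=81). Si⁴⁺ < Ge⁴⁺ (same group, 1 shell fewer); Ge⁴⁺ < Pb⁴⁺ (same group, period 4 vs 6); Pb⁴⁺ < Pb²⁺ (same element, +4 vs +2); Pb²⁺ < Tl⁺ (both 80 e⁻, Z=82>81).
So the order is Si⁴⁺ < Ge⁴⁺ < Pb⁴⁺ < Pb²⁺ < Tl⁺; the 3rd-smallest ion is Pb⁴⁺.

Pb⁴⁺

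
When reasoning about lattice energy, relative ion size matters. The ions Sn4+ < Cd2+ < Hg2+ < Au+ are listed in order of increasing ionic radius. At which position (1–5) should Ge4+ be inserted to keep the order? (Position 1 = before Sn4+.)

1

Tabulating Z and e⁻: Ge4+ has 28 e⁻ (Z=32), Sn4+ has 46 e⁻ (Z=50), Cd2+ has 46 e⁻ (Z=48), Hg2+ has 78 e⁻ (Z=80), Au+ has 78 e⁻ (Z=79). Ge4+ < Sn4+ (same group, 1 shell fewer); Sn4+ < Cd2+ (isoelectronic, higher Z=50 is smaller); Cd2+ < Hg2+ (same group, period 5 vs 6); Hg2+ < Au+ (both 78 e⁻, Z=80>79).
Putting Ge4+ in gives Ge4+ < Sn4+ < Cd2+ < Hg2+ < Au+; it lands at slot 1.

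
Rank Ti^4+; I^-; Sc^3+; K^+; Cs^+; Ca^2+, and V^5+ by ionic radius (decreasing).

I^- > Cs^+ > K^+ > Ca^2+ > Sc^3+ > Ti^4+ > V^5+

Tabulating Z and e⁻: V^5+ (Z=23, 18 e⁻), Ti^4+ (Z=22, 18 e⁻), Sc^3+ (Z=21, 18 e⁻), Ca^2+ (Z=20, 18 e⁻), K^+ (Z=19, 18 e⁻), Cs^+ (Z=55, 54 e⁻), I^- (Z=53, 54 e⁻). V^5+ < Ti^4+ (both 18 e⁻, Z=23>22); Ti^4+ < Sc^3+ (both 18 e⁻, Z=22>21); Sc^3+ < Ca^2+ (isoelectronic, higher Z=21 is smaller); Ca^2+ < K^+ (isoelectronic, higher Z=20 is smaller); K^+ < Cs^+ (same group, 2 shells fewer); Cs^+ < I^- (both 54 e⁻, Z=55>53).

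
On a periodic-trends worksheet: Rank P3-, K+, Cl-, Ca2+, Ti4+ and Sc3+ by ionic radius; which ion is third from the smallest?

Ca2+

Isoelectronic series (18 e⁻ each). Size is set by nuclear charge: more protons means a smaller ion. Ti4+ (Z=22), Sc3+ (Z=21), Ca2+ (Z=20), K+ (Z=19), Cl- (Z=17), P3- (Z=15).
Full ascending order: Ti4+ < Sc3+ < Ca2+ < K+ < Cl- < P3-. Counting from the smallest, position 3 is Ca2+.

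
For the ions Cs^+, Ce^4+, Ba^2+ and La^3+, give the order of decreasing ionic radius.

These species are isoelectronic with 54 electrons. The only difference is the number of protons: Ce^4+ (Z=58), La^3+ (Z=57), Ba^2+ (Z=56), Cs^+ (Z=55). The strongest nuclear pull (Ce^4+) gives the smallest ion.

Cs^+ > Ba^2+ > La^3+ > Ce^4+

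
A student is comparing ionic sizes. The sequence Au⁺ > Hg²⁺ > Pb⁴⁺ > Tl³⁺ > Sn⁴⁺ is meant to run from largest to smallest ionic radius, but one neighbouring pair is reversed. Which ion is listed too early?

Pb⁴⁺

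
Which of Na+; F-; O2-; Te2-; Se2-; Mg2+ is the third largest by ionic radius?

First list Z and electron count for each: Mg2+: 10 e⁻, Z=12, Na+: 10 e⁻, Z=11, F-: 10 e⁻, Z=9, O2-: 10 e⁻, Z=8, Se2-: 36 e⁻, Z=34, Te2-: 54 e⁻, Z=52. Mg2+ < Na+ (both 10 e⁻, Z=12>11); Na+ < F- (both 10 e⁻, Z=11>9); F- < O2- (both 10 e⁻, Z=9>8); O2- < Se2- (same group, 2 shells fewer); Se2- < Te2- (same group, 1 shell fewer).
That gives Mg2+ < Na+ < F- < O2- < Se2- < Te2-. From the largest end, number 3 is O2-.

O2-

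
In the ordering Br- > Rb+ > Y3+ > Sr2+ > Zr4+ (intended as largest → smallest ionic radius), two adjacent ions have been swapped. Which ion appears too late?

Sr2+

Check each adjacent pair. Y3+ and Sr2+ are reversed: both have 36 electrons but Z(Y)=39 > Z(Sr)=38, so Y3+ should be the smaller of the two. No other neighbouring pair contradicts the periodic trends, so Sr2+ is the ion listed too late.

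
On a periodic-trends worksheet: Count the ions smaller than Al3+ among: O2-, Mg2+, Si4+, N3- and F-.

Each ion has 10 electrons. The ranking follows nuclear charge in reverse — greater Z gives a smaller radius. Si4+ (Z=14), Al3+ (Z=13), Mg2+ (Z=12), F- (Z=9), O2- (Z=8), N3- (Z=7).
Overall: Si4+ < Al3+ < Mg2+ < F- < O2- < N3-. Al3+ has 1 below it and 4 above. So 1 is smaller.

1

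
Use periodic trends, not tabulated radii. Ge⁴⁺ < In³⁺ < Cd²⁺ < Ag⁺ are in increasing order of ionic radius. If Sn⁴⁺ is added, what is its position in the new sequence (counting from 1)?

First list Z and electron count for each: Ge⁴⁺ has 28 e⁻ (Z=32), Sn⁴⁺ has 46 e⁻ (Z=50), In³⁺ has 46 e⁻ (Z=49), Cd²⁺ has 46 e⁻ (Z=48), Ag⁺ has 46 e⁻ (Z=47). Ge⁴⁺ < Sn⁴⁺ (same group, period 4 vs 5); Sn⁴⁺ < In³⁺ (isoelectronic, higher Z=50 is smaller); In³⁺ < Cd²⁺ (both 46 e⁻, Z=49>48); Cd²⁺ < Ag⁺ (both 46 e⁻, Z=48>47).
Merged order: Ge⁴⁺ < Sn⁴⁺ < In³⁺ < Cd²⁺ < Ag⁺ — Sn⁴⁺ is number 2.

2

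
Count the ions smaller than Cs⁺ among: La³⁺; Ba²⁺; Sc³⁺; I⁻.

Sc³⁺ has 18 e⁻ (Z=21), La³⁺ has 54 e⁻ (Z=57), Ba²⁺ has 54 e⁻ (Z=56), Cs⁺ has 54 e⁻ (Z=55), I⁻ has 54 e⁻ (Z=53). Sc³⁺ < La³⁺ (same group, 2 shells fewer); La³⁺ < Ba²⁺ (both 54 e⁻, Z=57>56); Ba²⁺ < Cs⁺ (isoelectronic, higher Z=56 is smaller); Cs⁺ < I⁻ (both 54 e⁻, Z=55>53).
Relative to Cs⁺, the ions that are smaller are Sc³⁺, La³⁺, Ba²⁺. So 3 are smaller.

3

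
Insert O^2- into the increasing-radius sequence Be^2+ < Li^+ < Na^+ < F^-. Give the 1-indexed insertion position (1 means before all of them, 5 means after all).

5

Work out protons and electrons: Be^2+ has 2 e⁻ (Z=4), Li^+ has 2 e⁻ (Z=3), Na^+ has 10 e⁻ (Z=11), F^- has 10 e⁻ (Z=9), O^2- has 10 e⁻ (Z=8). Be^2+ < Li^+ (isoelectronic, higher Z=4 is smaller); Li^+ < Na^+ (same group, period 2 vs 3); Na^+ < F^- (isoelectronic, higher Z=11 is smaller); F^- < O^2- (isoelectronic, higher Z=9 is smaller).
The complete sequence is Be^2+ < Li^+ < Na^+ < F^- < O^2-. O^2- sits at position 5.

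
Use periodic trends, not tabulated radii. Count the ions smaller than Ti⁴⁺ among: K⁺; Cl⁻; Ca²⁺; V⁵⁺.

1

Isoelectronic series (18 e⁻ each). Size is set by nuclear charge: more protons means a smaller ion. V⁵⁺ (Z=23), Ti⁴⁺ (Z=22), Ca²⁺ (Z=20), K⁺ (Z=19), Cl⁻ (Z=17).
Placing each against Ti⁴⁺: smaller — V⁵⁺; larger — Ca²⁺, K⁺, Cl⁻. Count: 1.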